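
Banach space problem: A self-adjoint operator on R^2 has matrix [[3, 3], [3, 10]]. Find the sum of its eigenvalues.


For a self-adjoint (symmetric) matrix, the eigenvalues are real.
The sum of eigenvalues equals the trace of the matrix.
trace = 3 + 10 = 13

13


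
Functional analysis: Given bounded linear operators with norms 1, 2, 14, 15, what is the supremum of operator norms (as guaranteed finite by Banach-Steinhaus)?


By the Uniform Boundedness Principle, the supremum of norms is finite.
sup_k ||T_k|| = max(1, 2, 14, 15) = 15

15


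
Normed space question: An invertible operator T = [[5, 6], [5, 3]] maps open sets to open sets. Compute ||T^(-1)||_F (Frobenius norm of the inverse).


det(T) = 5*3 - 6*5 = -15
T^(-1) = (1/-15) * [[3, -6], [-5, 5]] = [[-0.2000, 0.4000], [0.3333, -0.3333]]
||T^(-1)||_F^2 = (-0.2000)^2 + 0.4000^2 + 0.3333^2 + (-0.3333)^2 = 0.4222
||T^(-1)||_F = sqrt(0.4222) = 0.6498

0.6498


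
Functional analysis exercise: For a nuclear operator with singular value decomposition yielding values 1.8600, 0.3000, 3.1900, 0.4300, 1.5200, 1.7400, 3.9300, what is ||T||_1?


The nuclear norm is the sum of all singular values.
||T||_1 = 1.8600 + 0.3000 + 3.1900 + 0.4300 + 1.5200 + 1.7400 + 3.9300
= 12.9700

12.9700


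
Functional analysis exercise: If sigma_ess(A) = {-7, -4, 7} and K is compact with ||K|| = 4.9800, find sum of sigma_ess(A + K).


By Weyl's theorem, the essential spectrum is invariant under compact perturbations.
sigma_ess(A + K) = sigma_ess(A) = {-7, -4, 7}
Sum = -7 + -4 + 7 = -4

-4


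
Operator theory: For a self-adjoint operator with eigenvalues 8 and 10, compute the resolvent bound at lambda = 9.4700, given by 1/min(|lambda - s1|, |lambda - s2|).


dist(9.4700, {8, 10}) = min(|9.4700 - 8|, |9.4700 - 10|)
= min(1.4700, 0.5300) = 0.5300
Resolvent bound = 1/0.5300 = 1.8868

1.8868


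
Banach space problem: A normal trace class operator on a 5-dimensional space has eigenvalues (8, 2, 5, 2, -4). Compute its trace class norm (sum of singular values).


For a normal operator, singular values equal |eigenvalues|.
Trace norm = sum |lambda_i| = 8 + 2 + 5 + 2 + 4
= 21

21


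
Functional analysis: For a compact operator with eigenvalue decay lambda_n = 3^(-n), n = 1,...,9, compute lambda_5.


The eigenvalue formula gives lambda_5 = 1/3^5
= 1/243
= 0.0041

0.0041


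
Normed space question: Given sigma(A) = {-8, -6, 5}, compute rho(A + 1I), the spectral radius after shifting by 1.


Spectrum of A + 1I = {-7, -5, 6}
Spectral radius = max |lambda| over the shifted spectrum
= max(7, 5, 6) = 7

7


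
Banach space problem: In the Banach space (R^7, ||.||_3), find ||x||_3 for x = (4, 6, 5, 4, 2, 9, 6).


The l^3 norm = (sum |x_i|^3)^(1/3)
Sum of 3th powers = 64 + 216 + 125 + 64 + 8 + 729 + 216 = 1422
||x||_3 = (1422)^(1/3) = 11.2452

11.2452


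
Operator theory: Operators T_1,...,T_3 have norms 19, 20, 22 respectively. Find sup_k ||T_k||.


By the Uniform Boundedness Principle, the supremum of norms is finite.
sup_k ||T_k|| = max(19, 20, 22) = 22

22


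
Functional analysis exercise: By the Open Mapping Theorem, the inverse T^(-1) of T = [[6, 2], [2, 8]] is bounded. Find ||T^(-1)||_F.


det(T) = 6*8 - 2*2 = 44
T^(-1) = (1/44) * [[8, -2], [-2, 6]] = [[0.1818, -0.0455], [-0.0455, 0.1364]]
||T^(-1)||_F^2 = 0.1818^2 + (-0.0455)^2 + (-0.0455)^2 + 0.1364^2 = 0.0558
||T^(-1)||_F = sqrt(0.0558) = 0.2362

0.2362


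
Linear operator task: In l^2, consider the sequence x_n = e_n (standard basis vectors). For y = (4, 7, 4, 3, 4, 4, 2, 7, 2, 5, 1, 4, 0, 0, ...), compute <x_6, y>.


x_6 = e_6 is the standard basis vector with 1 in position 6.
<x_6, y> = y_6 = 4
As n -> infinity, <x_n, y> -> 0, confirming weak convergence of (x_n) to 0.

4


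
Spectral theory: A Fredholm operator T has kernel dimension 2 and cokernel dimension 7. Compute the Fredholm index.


The Fredholm index is defined as ind(T) = dim(ker T) - dim(coker T)
= 2 - 7
= -5

-5


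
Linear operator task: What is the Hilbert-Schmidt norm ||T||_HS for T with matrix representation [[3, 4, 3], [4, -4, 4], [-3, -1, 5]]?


The Hilbert-Schmidt norm is sqrt(sum of squares of all entries).
Sum of squares = 3^2 + 4^2 + 3^2 + 4^2 + (-4)^2 + 4^2 + (-3)^2 + (-1)^2 + 5^2
= 9 + 16 + 9 + 16 + 16 + 16 + 9 + 1 + 25 = 117
||T||_HS = sqrt(117) = 10.8167

10.8167


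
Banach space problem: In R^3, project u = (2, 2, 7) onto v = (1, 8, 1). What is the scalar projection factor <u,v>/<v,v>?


Computing <u,v> = 2*1 + 2*8 + 7*1 = 25
Computing <v,v> = 1^2 + 8^2 + 1^2 = 66
Projection coefficient = 25/66 = 0.3788

0.3788


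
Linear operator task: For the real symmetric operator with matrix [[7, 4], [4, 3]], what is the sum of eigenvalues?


For a self-adjoint (symmetric) matrix, the eigenvalues are real.
The sum of eigenvalues equals the trace of the matrix.
trace = 7 + 3 = 10

10


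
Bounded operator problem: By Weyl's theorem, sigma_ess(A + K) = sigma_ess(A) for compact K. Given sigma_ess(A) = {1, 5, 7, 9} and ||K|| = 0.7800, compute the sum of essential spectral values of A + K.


By Weyl's theorem, the essential spectrum is invariant under compact perturbations.
sigma_ess(A + K) = sigma_ess(A) = {1, 5, 7, 9}
Sum = 1 + 5 + 7 + 9 = 22

22


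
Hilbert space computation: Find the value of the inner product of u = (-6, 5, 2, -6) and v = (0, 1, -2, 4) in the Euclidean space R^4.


Computing the standard inner product <u, v> = sum u_i * v_i
= -6*0 + 5*1 + 2*-2 + -6*4
= 0 + 5 + -4 + -24
= -23

-23


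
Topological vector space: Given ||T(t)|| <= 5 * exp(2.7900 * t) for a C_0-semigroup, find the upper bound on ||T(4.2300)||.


||T(4.2300)|| <= 5 * exp(2.7900 * 4.2300)
= 5 * exp(11.8017)
= 5 * 133479.0746
= 667395.3730

667395.3730


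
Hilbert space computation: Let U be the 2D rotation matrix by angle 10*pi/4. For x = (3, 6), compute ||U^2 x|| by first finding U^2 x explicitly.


U is a rotation by theta = 10*pi/4
U^2 = rotation by 2*theta = 20*pi/4 = 4*pi/4 (mod 2*pi)
cos(4*pi/4) = -1.0000, sin(4*pi/4) = 0.0000
U^2 x = (-1.0000 * 3 - 0.0000 * 6, 0.0000 * 3 + -1.0000 * 6)
= (-3.0000, -6.0000)
||U^2 x|| = sqrt((-3.0000)^2 + (-6.0000)^2) = sqrt(45.0000) = 6.7082

6.7082


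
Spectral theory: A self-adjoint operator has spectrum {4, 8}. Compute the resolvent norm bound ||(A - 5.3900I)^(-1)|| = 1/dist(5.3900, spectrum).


dist(5.3900, {4, 8}) = min(|5.3900 - 4|, |5.3900 - 8|)
= min(1.3900, 2.6100) = 1.3900
Resolvent bound = 1/1.3900 = 0.7194

0.7194


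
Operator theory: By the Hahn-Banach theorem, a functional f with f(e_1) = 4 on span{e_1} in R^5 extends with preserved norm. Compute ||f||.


The norm of f is given by ||f|| = sup_{||x||=1} |f(x)|.
On span{e_1}, ||e_1|| = 1, so ||f|| = |f(e_1)| / ||e_1||
= |4| / 1 = 4.0000

4.0000


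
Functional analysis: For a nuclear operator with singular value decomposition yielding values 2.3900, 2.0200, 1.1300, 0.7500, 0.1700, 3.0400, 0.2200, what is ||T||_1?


The nuclear norm is the sum of all singular values.
||T||_1 = 2.3900 + 2.0200 + 1.1300 + 0.7500 + 0.1700 + 3.0400 + 0.2200
= 9.7200

9.7200


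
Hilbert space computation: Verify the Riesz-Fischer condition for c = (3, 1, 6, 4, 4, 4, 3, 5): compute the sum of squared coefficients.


sum |c_n|^2 = 3^2 + 1^2 + 6^2 + 4^2 + 4^2 + 4^2 + 3^2 + 5^2
= 9 + 1 + 36 + 16 + 16 + 16 + 9 + 25
= 128

128


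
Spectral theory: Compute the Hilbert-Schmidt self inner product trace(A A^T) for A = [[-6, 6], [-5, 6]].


trace(A * A^T) = sum of squares of all entries
= (-6)^2 + 6^2 + (-5)^2 + 6^2
= 36 + 36 + 25 + 36
= 133

133


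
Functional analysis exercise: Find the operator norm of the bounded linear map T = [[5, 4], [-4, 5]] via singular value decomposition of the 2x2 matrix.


A^T A = [[41, 0], [0, 41]]
trace(A^T A) = 82, det(A^T A) = 1681
discriminant = 82^2 - 4*1681 = 0
Largest eigenvalue of A^T A = (trace + sqrt(disc))/2 = 41.0000
||T|| = sqrt(41.0000) = 6.4031

6.4031


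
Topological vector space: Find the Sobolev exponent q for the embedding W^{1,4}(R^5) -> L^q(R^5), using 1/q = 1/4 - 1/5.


Using the Sobolev embedding formula: 1/q = 1/p - k/n
1/q = 1/4 - 1/5 = 1/20
q = 1/(1/20) = 20

20.0000


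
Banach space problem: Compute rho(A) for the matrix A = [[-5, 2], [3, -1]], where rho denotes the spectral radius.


For a 2x2 matrix, eigenvalues satisfy lambda^2 - (trace)*lambda + det = 0
trace = -5 + -1 = -6
det = -5*-1 - 2*3 = -1
discriminant = (-6)^2 - 4*(-1) = 40
spectral radius = max |eigenvalue| = 6.1623

6.1623


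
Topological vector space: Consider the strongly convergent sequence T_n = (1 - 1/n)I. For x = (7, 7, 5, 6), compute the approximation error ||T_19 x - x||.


T_19 x - x = (1 - 1/19)x - x = -x/19
||x|| = sqrt(159) = 12.6095
||T_19 x - x|| = ||x||/19 = 12.6095/19 = 0.6637

0.6637


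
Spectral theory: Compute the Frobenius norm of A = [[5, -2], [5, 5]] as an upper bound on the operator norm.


||A||_F^2 = sum a_ij^2
= 5^2 + (-2)^2 + 5^2 + 5^2
= 25 + 4 + 25 + 25 = 79
||A||_F = sqrt(79) = 8.8882

8.8882


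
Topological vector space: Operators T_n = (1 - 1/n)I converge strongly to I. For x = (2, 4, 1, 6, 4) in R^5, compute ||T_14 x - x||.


T_14 x - x = (1 - 1/14)x - x = -x/14
||x|| = sqrt(73) = 8.5440
||T_14 x - x|| = ||x||/14 = 8.5440/14 = 0.6103

0.6103


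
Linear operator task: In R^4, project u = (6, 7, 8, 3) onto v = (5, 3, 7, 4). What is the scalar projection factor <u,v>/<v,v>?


Computing <u,v> = 6*5 + 7*3 + 8*7 + 3*4 = 119
Computing <v,v> = 5^2 + 3^2 + 7^2 + 4^2 = 99
Projection coefficient = 119/99 = 1.2020

1.2020


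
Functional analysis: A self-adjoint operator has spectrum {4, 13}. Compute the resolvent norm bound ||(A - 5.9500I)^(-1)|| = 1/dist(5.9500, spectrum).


dist(5.9500, {4, 13}) = min(|5.9500 - 4|, |5.9500 - 13|)
= min(1.9500, 7.0500) = 1.9500
Resolvent bound = 1/1.9500 = 0.5128

0.5128


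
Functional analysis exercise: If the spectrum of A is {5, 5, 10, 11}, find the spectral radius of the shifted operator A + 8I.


Spectrum of A + 8I = {13, 13, 18, 19}
Spectral radius = max |lambda| over the shifted spectrum
= max(13, 13, 18, 19) = 19

19


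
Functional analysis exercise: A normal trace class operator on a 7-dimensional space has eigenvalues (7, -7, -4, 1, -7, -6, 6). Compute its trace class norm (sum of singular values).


For a normal operator, singular values equal |eigenvalues|.
Trace norm = sum |lambda_i| = 7 + 7 + 4 + 1 + 7 + 6 + 6
= 38

38


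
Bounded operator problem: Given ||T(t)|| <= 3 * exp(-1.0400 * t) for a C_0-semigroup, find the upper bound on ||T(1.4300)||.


||T(1.4300)|| <= 3 * exp(-1.0400 * 1.4300)
= 3 * exp(-1.4872)
= 3 * 0.2260
= 0.6780

0.6780


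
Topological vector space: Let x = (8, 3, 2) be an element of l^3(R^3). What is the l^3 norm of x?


The l^3 norm = (sum |x_i|^3)^(1/3)
Sum of 3th powers = 512 + 27 + 8 = 547
||x||_3 = (547)^(1/3) = 8.1783

8.1783


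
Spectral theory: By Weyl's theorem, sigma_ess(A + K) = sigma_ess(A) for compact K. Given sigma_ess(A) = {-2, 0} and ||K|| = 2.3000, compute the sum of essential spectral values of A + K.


By Weyl's theorem, the essential spectrum is invariant under compact perturbations.
sigma_ess(A + K) = sigma_ess(A) = {-2, 0}
Sum = -2 + 0 = -2

-2


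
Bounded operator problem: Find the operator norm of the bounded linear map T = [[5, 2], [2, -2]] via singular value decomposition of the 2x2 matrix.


A^T A = [[29, 6], [6, 8]]
trace(A^T A) = 37, det(A^T A) = 196
discriminant = 37^2 - 4*196 = 585
Largest eigenvalue of A^T A = (trace + sqrt(disc))/2 = 30.5934
||T|| = sqrt(30.5934) = 5.5311

5.5311


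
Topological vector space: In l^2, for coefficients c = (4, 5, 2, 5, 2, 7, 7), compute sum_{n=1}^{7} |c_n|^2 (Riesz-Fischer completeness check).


sum |c_n|^2 = 4^2 + 5^2 + 2^2 + 5^2 + 2^2 + 7^2 + 7^2
= 16 + 25 + 4 + 25 + 4 + 49 + 49
= 172

172


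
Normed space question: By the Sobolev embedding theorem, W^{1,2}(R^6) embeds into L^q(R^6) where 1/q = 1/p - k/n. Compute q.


Using the Sobolev embedding formula: 1/q = 1/p - k/n
1/q = 1/2 - 1/6 = 1/3
q = 1/(1/3) = 3

3.0000


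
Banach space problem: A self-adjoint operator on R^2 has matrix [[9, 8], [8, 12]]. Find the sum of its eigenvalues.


For a self-adjoint (symmetric) matrix, the eigenvalues are real.
The sum of eigenvalues equals the trace of the matrix.
trace = 9 + 12 = 21

21


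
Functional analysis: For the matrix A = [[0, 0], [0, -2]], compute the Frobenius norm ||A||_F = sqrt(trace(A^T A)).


||A||_F^2 = sum a_ij^2
= 0^2 + 0^2 + 0^2 + (-2)^2
= 0 + 0 + 0 + 4 = 4
||A||_F = sqrt(4) = 2.0000

2.0000


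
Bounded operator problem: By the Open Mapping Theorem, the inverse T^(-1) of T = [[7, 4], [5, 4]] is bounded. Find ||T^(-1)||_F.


det(T) = 7*4 - 4*5 = 8
T^(-1) = (1/8) * [[4, -4], [-5, 7]] = [[0.5000, -0.5000], [-0.6250, 0.8750]]
||T^(-1)||_F^2 = 0.5000^2 + (-0.5000)^2 + (-0.6250)^2 + 0.8750^2 = 1.6562
||T^(-1)||_F = sqrt(1.6562) = 1.2870

1.2870


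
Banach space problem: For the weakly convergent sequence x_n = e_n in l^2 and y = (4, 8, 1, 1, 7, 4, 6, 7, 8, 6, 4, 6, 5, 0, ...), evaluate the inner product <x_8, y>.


x_8 = e_8 is the standard basis vector with 1 in position 8.
<x_8, y> = y_8 = 7
As n -> infinity, <x_n, y> -> 0, confirming weak convergence of (x_n) to 0.

7


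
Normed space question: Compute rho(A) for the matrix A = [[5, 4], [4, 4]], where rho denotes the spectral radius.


For a 2x2 matrix, eigenvalues satisfy lambda^2 - (trace)*lambda + det = 0
trace = 5 + 4 = 9
det = 5*4 - 4*4 = 4
discriminant = 9^2 - 4*(4) = 65
spectral radius = max |eigenvalue| = 8.5311

8.5311


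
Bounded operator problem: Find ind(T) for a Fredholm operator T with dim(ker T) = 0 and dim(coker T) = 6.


The Fredholm index is defined as ind(T) = dim(ker T) - dim(coker T)
= 0 - 6
= -6

-6


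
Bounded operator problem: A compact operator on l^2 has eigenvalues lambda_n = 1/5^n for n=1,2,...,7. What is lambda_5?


The eigenvalue formula gives lambda_5 = 1/5^5
= 1/3125
= 3.2000e-04

3.2000e-04


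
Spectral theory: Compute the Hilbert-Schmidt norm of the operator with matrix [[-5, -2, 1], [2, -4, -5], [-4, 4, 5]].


The Hilbert-Schmidt norm is sqrt(sum of squares of all entries).
Sum of squares = (-5)^2 + (-2)^2 + 1^2 + 2^2 + (-4)^2 + (-5)^2 + (-4)^2 + 4^2 + 5^2
= 25 + 4 + 1 + 4 + 16 + 25 + 16 + 16 + 25 = 132
||T||_HS = sqrt(132) = 11.4891

11.4891


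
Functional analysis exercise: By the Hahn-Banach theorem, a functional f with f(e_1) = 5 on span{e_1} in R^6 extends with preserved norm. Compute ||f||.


The norm of f is given by ||f|| = sup_{||x||=1} |f(x)|.
On span{e_1}, ||e_1|| = 1, so ||f|| = |f(e_1)| / ||e_1||
= |5| / 1 = 5.0000

5.0000


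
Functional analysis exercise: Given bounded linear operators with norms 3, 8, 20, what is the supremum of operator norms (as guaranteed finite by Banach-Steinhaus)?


By the Uniform Boundedness Principle, the supremum of norms is finite.
sup_k ||T_k|| = max(3, 8, 20) = 20

20


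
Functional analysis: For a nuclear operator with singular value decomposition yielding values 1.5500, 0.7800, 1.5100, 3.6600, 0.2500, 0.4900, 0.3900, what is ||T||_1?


The nuclear norm is the sum of all singular values.
||T||_1 = 1.5500 + 0.7800 + 1.5100 + 3.6600 + 0.2500 + 0.4900 + 0.3900
= 8.6300

8.6300


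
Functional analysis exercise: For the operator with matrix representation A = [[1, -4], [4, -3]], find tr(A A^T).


trace(A * A^T) = sum of squares of all entries
= 1^2 + (-4)^2 + 4^2 + (-3)^2
= 1 + 16 + 16 + 9
= 42

42


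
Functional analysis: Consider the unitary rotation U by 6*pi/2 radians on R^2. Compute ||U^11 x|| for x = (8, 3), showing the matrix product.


U is a rotation by theta = 6*pi/2
U^11 = rotation by 11*theta = 66*pi/2 = 2*pi/2 (mod 2*pi)
cos(2*pi/2) = -1.0000, sin(2*pi/2) = 0.0000
U^11 x = (-1.0000 * 8 - 0.0000 * 3, 0.0000 * 8 + -1.0000 * 3)
= (-8.0000, -3.0000)
||U^11 x|| = sqrt((-8.0000)^2 + (-3.0000)^2) = sqrt(73.0000) = 8.5440

8.5440


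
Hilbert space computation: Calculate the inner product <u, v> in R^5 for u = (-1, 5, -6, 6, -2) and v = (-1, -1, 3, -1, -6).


Computing the standard inner product <u, v> = sum u_i * v_i
= -1*-1 + 5*-1 + -6*3 + 6*-1 + -2*-6
= 1 + -5 + -18 + -6 + 12
= -16

-16


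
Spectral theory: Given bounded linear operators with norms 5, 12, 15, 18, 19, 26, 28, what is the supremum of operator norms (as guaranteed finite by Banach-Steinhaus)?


By the Uniform Boundedness Principle, the supremum of norms is finite.
sup_k ||T_k|| = max(5, 12, 15, 18, 19, 26, 28) = 28

28


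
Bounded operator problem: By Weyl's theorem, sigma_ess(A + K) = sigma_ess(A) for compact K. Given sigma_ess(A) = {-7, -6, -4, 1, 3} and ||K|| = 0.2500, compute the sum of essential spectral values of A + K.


By Weyl's theorem, the essential spectrum is invariant under compact perturbations.
sigma_ess(A + K) = sigma_ess(A) = {-7, -6, -4, 1, 3}
Sum = -7 + -6 + -4 + 1 + 3 = -13

-13


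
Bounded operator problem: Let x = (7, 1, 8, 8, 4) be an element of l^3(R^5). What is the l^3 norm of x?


The l^3 norm = (sum |x_i|^3)^(1/3)
Sum of 3th powers = 343 + 1 + 512 + 512 + 64 = 1432
||x||_3 = (1432)^(1/3) = 11.2715

11.2715


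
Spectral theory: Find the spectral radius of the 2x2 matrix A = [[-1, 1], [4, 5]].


For a 2x2 matrix, eigenvalues satisfy lambda^2 - (trace)*lambda + det = 0
trace = -1 + 5 = 4
det = -1*5 - 1*4 = -9
discriminant = 4^2 - 4*(-9) = 52
spectral radius = max |eigenvalue| = 5.6056

5.6056


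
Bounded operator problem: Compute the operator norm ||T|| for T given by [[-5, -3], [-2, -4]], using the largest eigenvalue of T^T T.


A^T A = [[29, 23], [23, 25]]
trace(A^T A) = 54, det(A^T A) = 196
discriminant = 54^2 - 4*196 = 2132
Largest eigenvalue of A^T A = (trace + sqrt(disc))/2 = 50.0868
||T|| = sqrt(50.0868) = 7.0772

7.0772


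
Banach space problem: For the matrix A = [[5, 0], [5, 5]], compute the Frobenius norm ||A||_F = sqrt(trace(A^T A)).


||A||_F^2 = sum a_ij^2
= 5^2 + 0^2 + 5^2 + 5^2
= 25 + 0 + 25 + 25 = 75
||A||_F = sqrt(75) = 8.6603

8.6603


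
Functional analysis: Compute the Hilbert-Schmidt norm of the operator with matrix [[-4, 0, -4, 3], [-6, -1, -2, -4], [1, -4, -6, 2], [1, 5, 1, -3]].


The Hilbert-Schmidt norm is sqrt(sum of squares of all entries).
Sum of squares = (-4)^2 + 0^2 + (-4)^2 + 3^2 + (-6)^2 + (-1)^2 + (-2)^2 + (-4)^2 + 1^2 + (-4)^2 + (-6)^2 + 2^2 + 1^2 + 5^2 + 1^2 + (-3)^2
= 16 + 0 + 16 + 9 + 36 + 1 + 4 + 16 + 1 + 16 + 36 + 4 + 1 + 25 + 1 + 9 = 191
||T||_HS = sqrt(191) = 13.8203

13.8203


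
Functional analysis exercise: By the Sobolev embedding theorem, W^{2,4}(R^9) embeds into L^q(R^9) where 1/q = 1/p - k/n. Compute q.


Using the Sobolev embedding formula: 1/q = 1/p - k/n
1/q = 1/4 - 2/9 = 1/36
q = 1/(1/36) = 36

36.0000


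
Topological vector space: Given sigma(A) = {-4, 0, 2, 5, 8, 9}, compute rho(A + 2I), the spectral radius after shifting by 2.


Spectrum of A + 2I = {-2, 2, 4, 7, 10, 11}
Spectral radius = max |lambda| over the shifted spectrum
= max(2, 2, 4, 7, 10, 11) = 11

11


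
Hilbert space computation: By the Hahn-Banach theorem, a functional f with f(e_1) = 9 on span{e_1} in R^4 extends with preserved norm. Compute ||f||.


The norm of f is given by ||f|| = sup_{||x||=1} |f(x)|.
On span{e_1}, ||e_1|| = 1, so ||f|| = |f(e_1)| / ||e_1||
= |9| / 1 = 9.0000

9.0000


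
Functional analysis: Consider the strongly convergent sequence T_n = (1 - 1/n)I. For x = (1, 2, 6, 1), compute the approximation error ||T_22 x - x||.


T_22 x - x = (1 - 1/22)x - x = -x/22
||x|| = sqrt(42) = 6.4807
||T_22 x - x|| = ||x||/22 = 6.4807/22 = 0.2946

0.2946


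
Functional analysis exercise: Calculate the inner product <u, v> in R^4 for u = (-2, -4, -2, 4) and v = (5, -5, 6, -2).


Computing the standard inner product <u, v> = sum u_i * v_i
= -2*5 + -4*-5 + -2*6 + 4*-2
= -10 + 20 + -12 + -8
= -10

-10


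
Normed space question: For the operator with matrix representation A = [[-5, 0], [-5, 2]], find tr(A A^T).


trace(A * A^T) = sum of squares of all entries
= (-5)^2 + 0^2 + (-5)^2 + 2^2
= 25 + 0 + 25 + 4
= 54

54


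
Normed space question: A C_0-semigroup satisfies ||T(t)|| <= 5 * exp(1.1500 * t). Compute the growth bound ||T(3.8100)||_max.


||T(3.8100)|| <= 5 * exp(1.1500 * 3.8100)
= 5 * exp(4.3815)
= 5 * 79.9579
= 399.7894

399.7894


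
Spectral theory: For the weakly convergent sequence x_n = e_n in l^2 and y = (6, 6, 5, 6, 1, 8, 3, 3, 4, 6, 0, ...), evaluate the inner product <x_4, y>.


x_4 = e_4 is the standard basis vector with 1 in position 4.
<x_4, y> = y_4 = 6
As n -> infinity, <x_n, y> -> 0, confirming weak convergence of (x_n) to 0.

6


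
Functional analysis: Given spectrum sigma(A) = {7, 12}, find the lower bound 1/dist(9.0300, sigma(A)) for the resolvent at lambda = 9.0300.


dist(9.0300, {7, 12}) = min(|9.0300 - 7|, |9.0300 - 12|)
= min(2.0300, 2.9700) = 2.0300
Resolvent bound = 1/2.0300 = 0.4926

0.4926


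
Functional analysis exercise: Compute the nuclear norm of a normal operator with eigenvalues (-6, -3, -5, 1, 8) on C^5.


For a normal operator, singular values equal |eigenvalues|.
Trace norm = sum |lambda_i| = 6 + 3 + 5 + 1 + 8
= 23

23


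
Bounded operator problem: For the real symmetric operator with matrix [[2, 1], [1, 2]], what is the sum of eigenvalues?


For a self-adjoint (symmetric) matrix, the eigenvalues are real.
The sum of eigenvalues equals the trace of the matrix.
trace = 2 + 2 = 4

4


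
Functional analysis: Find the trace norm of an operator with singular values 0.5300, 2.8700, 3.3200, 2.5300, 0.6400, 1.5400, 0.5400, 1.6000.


The nuclear norm is the sum of all singular values.
||T||_1 = 0.5300 + 2.8700 + 3.3200 + 2.5300 + 0.6400 + 1.5400 + 0.5400 + 1.6000
= 13.5700

13.5700


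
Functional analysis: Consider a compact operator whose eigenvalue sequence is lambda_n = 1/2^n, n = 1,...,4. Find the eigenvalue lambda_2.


The eigenvalue formula gives lambda_2 = 1/2^2
= 1/4
= 0.2500

0.2500


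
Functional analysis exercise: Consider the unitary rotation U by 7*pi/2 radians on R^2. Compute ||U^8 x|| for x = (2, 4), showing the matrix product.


U is a rotation by theta = 7*pi/2
U^8 = rotation by 8*theta = 56*pi/2 = 0*pi/2 (mod 2*pi)
cos(0*pi/2) = 1.0000, sin(0*pi/2) = 0.0000
U^8 x = (1.0000 * 2 - 0.0000 * 4, 0.0000 * 2 + 1.0000 * 4)
= (2.0000, 4.0000)
||U^8 x|| = sqrt(2.0000^2 + 4.0000^2) = sqrt(20.0000) = 4.4721

4.4721


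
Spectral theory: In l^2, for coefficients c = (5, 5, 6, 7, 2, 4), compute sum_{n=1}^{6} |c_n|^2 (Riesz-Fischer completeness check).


sum |c_n|^2 = 5^2 + 5^2 + 6^2 + 7^2 + 2^2 + 4^2
= 25 + 25 + 36 + 49 + 4 + 16
= 155

155


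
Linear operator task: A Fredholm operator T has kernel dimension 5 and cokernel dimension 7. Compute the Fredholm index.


The Fredholm index is defined as ind(T) = dim(ker T) - dim(coker T)
= 5 - 7
= -2

-2


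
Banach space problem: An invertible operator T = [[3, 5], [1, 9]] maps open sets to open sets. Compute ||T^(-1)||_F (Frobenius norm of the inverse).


det(T) = 3*9 - 5*1 = 22
T^(-1) = (1/22) * [[9, -5], [-1, 3]] = [[0.4091, -0.2273], [-0.0455, 0.1364]]
||T^(-1)||_F^2 = 0.4091^2 + (-0.2273)^2 + (-0.0455)^2 + 0.1364^2 = 0.2397
||T^(-1)||_F = sqrt(0.2397) = 0.4896

0.4896


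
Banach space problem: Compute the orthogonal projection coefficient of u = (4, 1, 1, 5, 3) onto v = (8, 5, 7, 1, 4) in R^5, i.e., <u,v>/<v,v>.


Computing <u,v> = 4*8 + 1*5 + 1*7 + 5*1 + 3*4 = 61
Computing <v,v> = 8^2 + 5^2 + 7^2 + 1^2 + 4^2 = 155
Projection coefficient = 61/155 = 0.3935

0.3935


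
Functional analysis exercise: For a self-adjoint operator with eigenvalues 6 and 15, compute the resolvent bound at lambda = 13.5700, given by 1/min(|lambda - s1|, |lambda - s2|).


dist(13.5700, {6, 15}) = min(|13.5700 - 6|, |13.5700 - 15|)
= min(7.5700, 1.4300) = 1.4300
Resolvent bound = 1/1.4300 = 0.6993

0.6993


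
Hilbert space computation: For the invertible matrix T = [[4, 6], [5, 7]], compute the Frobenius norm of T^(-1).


det(T) = 4*7 - 6*5 = -2
T^(-1) = (1/-2) * [[7, -6], [-5, 4]] = [[-3.5000, 3.0000], [2.5000, -2.0000]]
||T^(-1)||_F^2 = (-3.5000)^2 + 3.0000^2 + 2.5000^2 + (-2.0000)^2 = 31.5000
||T^(-1)||_F = sqrt(31.5000) = 5.6125

5.6125


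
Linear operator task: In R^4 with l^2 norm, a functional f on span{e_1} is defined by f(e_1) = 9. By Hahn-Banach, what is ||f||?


The norm of f is given by ||f|| = sup_{||x||=1} |f(x)|.
On span{e_1}, ||e_1|| = 1, so ||f|| = |f(e_1)| / ||e_1||
= |9| / 1 = 9.0000

9.0000


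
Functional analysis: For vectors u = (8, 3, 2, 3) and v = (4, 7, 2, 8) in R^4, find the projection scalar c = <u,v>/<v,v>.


Computing <u,v> = 8*4 + 3*7 + 2*2 + 3*8 = 81
Computing <v,v> = 4^2 + 7^2 + 2^2 + 8^2 = 133
Projection coefficient = 81/133 = 0.6090

0.6090


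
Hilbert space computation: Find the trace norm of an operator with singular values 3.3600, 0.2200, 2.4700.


The nuclear norm is the sum of all singular values.
||T||_1 = 3.3600 + 0.2200 + 2.4700
= 6.0500

6.0500


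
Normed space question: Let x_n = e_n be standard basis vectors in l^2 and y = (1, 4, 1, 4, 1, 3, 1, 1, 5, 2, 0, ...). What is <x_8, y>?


x_8 = e_8 is the standard basis vector with 1 in position 8.
<x_8, y> = y_8 = 1
As n -> infinity, <x_n, y> -> 0, confirming weak convergence of (x_n) to 0.

1


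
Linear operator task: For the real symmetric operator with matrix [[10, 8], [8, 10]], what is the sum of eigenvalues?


For a self-adjoint (symmetric) matrix, the eigenvalues are real.
The sum of eigenvalues equals the trace of the matrix.
trace = 10 + 10 = 20

20


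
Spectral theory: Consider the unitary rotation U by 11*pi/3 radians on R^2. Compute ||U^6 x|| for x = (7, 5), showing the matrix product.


U is a rotation by theta = 11*pi/3
U^6 = rotation by 6*theta = 66*pi/3 = 0*pi/3 (mod 2*pi)
cos(0*pi/3) = 1.0000, sin(0*pi/3) = 0.0000
U^6 x = (1.0000 * 7 - 0.0000 * 5, 0.0000 * 7 + 1.0000 * 5)
= (7.0000, 5.0000)
||U^6 x|| = sqrt(7.0000^2 + 5.0000^2) = sqrt(74.0000) = 8.6023

8.6023


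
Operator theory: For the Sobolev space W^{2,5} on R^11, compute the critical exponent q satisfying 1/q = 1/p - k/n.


Using the Sobolev embedding formula: 1/q = 1/p - k/n
1/q = 1/5 - 2/11 = 1/55
q = 1/(1/55) = 55

55.0000


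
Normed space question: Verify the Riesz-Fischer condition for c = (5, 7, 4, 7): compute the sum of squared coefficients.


sum |c_n|^2 = 5^2 + 7^2 + 4^2 + 7^2
= 25 + 49 + 16 + 49
= 139

139


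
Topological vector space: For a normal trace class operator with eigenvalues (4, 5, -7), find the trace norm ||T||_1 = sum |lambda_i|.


For a normal operator, singular values equal |eigenvalues|.
Trace norm = sum |lambda_i| = 4 + 5 + 7
= 16

16


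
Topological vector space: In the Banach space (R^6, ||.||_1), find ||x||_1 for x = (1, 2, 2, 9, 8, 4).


The l^1 norm equals the sum of absolute values of all components.
||x||_1 = 1 + 2 + 2 + 9 + 8 + 4
= 26

26.0000


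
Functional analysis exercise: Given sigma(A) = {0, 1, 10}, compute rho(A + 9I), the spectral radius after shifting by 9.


Spectrum of A + 9I = {9, 10, 19}
Spectral radius = max |lambda| over the shifted spectrum
= max(9, 10, 19) = 19

19


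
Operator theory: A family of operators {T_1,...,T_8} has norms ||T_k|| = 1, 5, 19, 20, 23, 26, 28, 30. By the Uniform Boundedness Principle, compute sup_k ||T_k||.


By the Uniform Boundedness Principle, the supremum of norms is finite.
sup_k ||T_k|| = max(1, 5, 19, 20, 23, 26, 28, 30) = 30

30


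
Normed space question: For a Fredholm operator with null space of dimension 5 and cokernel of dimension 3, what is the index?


The Fredholm index is defined as ind(T) = dim(ker T) - dim(coker T)
= 5 - 3
= 2

2


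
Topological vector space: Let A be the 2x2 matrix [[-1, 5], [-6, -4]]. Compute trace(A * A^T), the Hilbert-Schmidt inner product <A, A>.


trace(A * A^T) = sum of squares of all entries
= (-1)^2 + 5^2 + (-6)^2 + (-4)^2
= 1 + 25 + 36 + 16
= 78

78


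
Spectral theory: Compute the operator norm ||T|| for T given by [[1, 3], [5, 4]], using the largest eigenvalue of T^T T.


A^T A = [[26, 23], [23, 25]]
trace(A^T A) = 51, det(A^T A) = 121
discriminant = 51^2 - 4*121 = 2117
Largest eigenvalue of A^T A = (trace + sqrt(disc))/2 = 48.5054
||T|| = sqrt(48.5054) = 6.9646

6.9646


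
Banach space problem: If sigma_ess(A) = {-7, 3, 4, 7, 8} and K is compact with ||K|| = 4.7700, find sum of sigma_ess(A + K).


By Weyl's theorem, the essential spectrum is invariant under compact perturbations.
sigma_ess(A + K) = sigma_ess(A) = {-7, 3, 4, 7, 8}
Sum = -7 + 3 + 4 + 7 + 8 = 15

15


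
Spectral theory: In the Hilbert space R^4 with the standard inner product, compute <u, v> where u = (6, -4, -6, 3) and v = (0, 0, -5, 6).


Computing the standard inner product <u, v> = sum u_i * v_i
= 6*0 + -4*0 + -6*-5 + 3*6
= 0 + 0 + 30 + 18
= 48

48


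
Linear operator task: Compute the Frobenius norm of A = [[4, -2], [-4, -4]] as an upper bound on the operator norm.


||A||_F^2 = sum a_ij^2
= 4^2 + (-2)^2 + (-4)^2 + (-4)^2
= 16 + 4 + 16 + 16 = 52
||A||_F = sqrt(52) = 7.2111

7.2111


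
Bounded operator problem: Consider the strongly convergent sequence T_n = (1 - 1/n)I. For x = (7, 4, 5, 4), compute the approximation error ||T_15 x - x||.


T_15 x - x = (1 - 1/15)x - x = -x/15
||x|| = sqrt(106) = 10.2956
||T_15 x - x|| = ||x||/15 = 10.2956/15 = 0.6864

0.6864


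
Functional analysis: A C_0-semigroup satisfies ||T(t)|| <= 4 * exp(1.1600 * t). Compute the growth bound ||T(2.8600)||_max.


||T(2.8600)|| <= 4 * exp(1.1600 * 2.8600)
= 4 * exp(3.3176)
= 4 * 27.5940
= 110.3762

110.3762


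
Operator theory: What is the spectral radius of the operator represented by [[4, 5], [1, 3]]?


For a 2x2 matrix, eigenvalues satisfy lambda^2 - (trace)*lambda + det = 0
trace = 4 + 3 = 7
det = 4*3 - 5*1 = 7
discriminant = 7^2 - 4*(7) = 21
spectral radius = max |eigenvalue| = 5.7913

5.7913


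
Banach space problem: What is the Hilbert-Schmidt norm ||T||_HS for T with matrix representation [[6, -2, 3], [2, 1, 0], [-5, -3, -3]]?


The Hilbert-Schmidt norm is sqrt(sum of squares of all entries).
Sum of squares = 6^2 + (-2)^2 + 3^2 + 2^2 + 1^2 + 0^2 + (-5)^2 + (-3)^2 + (-3)^2
= 36 + 4 + 9 + 4 + 1 + 0 + 25 + 9 + 9 = 97
||T||_HS = sqrt(97) = 9.8489

9.8489


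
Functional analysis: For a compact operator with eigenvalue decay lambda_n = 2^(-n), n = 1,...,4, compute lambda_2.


The eigenvalue formula gives lambda_2 = 1/2^2
= 1/4
= 0.2500

0.2500


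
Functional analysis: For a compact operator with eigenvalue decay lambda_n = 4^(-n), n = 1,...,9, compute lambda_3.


The eigenvalue formula gives lambda_3 = 1/4^3
= 1/64
= 0.0156

0.0156


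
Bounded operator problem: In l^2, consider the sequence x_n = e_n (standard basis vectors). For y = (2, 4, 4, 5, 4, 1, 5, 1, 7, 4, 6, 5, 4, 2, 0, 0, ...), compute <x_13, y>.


x_13 = e_13 is the standard basis vector with 1 in position 13.
<x_13, y> = y_13 = 4
As n -> infinity, <x_n, y> -> 0, confirming weak convergence of (x_n) to 0.

4


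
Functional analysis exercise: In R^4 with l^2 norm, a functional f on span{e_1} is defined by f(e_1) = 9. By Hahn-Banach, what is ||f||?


The norm of f is given by ||f|| = sup_{||x||=1} |f(x)|.
On span{e_1}, ||e_1|| = 1, so ||f|| = |f(e_1)| / ||e_1||
= |9| / 1 = 9.0000

9.0000


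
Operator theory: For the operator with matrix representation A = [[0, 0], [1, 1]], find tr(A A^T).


trace(A * A^T) = sum of squares of all entries
= 0^2 + 0^2 + 1^2 + 1^2
= 0 + 0 + 1 + 1
= 2

2


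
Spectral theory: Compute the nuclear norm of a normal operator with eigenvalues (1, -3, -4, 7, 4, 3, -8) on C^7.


For a normal operator, singular values equal |eigenvalues|.
Trace norm = sum |lambda_i| = 1 + 3 + 4 + 7 + 4 + 3 + 8
= 30

30


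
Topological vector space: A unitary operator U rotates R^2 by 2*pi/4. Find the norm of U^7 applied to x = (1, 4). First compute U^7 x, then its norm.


U is a rotation by theta = 2*pi/4
U^7 = rotation by 7*theta = 14*pi/4 = 6*pi/4 (mod 2*pi)
cos(6*pi/4) = 0.0000, sin(6*pi/4) = -1.0000
U^7 x = (0.0000 * 1 - -1.0000 * 4, -1.0000 * 1 + 0.0000 * 4)
= (4.0000, -1.0000)
||U^7 x|| = sqrt(4.0000^2 + (-1.0000)^2) = sqrt(17.0000) = 4.1231

4.1231


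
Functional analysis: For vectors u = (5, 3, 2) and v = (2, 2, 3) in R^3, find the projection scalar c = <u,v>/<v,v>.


Computing <u,v> = 5*2 + 3*2 + 2*3 = 22
Computing <v,v> = 2^2 + 2^2 + 3^2 = 17
Projection coefficient = 22/17 = 1.2941

1.2941


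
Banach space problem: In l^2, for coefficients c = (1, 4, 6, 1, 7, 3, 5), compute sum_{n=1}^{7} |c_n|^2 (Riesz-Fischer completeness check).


sum |c_n|^2 = 1^2 + 4^2 + 6^2 + 1^2 + 7^2 + 3^2 + 5^2
= 1 + 16 + 36 + 1 + 49 + 9 + 25
= 137

137


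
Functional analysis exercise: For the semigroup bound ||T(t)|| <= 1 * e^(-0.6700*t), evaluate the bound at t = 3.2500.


||T(3.2500)|| <= 1 * exp(-0.6700 * 3.2500)
= 1 * exp(-2.1775)
= 1 * 0.1133
= 0.1133

0.1133


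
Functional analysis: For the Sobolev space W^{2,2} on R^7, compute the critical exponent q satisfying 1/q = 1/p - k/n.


Using the Sobolev embedding formula: 1/q = 1/p - k/n
1/q = 1/2 - 2/7 = 3/14
q = 1/(3/14) = 14/3 = 4.6667

4.6667


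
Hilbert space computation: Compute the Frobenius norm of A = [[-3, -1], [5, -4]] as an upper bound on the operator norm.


||A||_F^2 = sum a_ij^2
= (-3)^2 + (-1)^2 + 5^2 + (-4)^2
= 9 + 1 + 25 + 16 = 51
||A||_F = sqrt(51) = 7.1414

7.1414


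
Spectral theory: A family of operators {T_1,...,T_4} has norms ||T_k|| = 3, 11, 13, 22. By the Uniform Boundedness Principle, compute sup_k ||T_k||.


By the Uniform Boundedness Principle, the supremum of norms is finite.
sup_k ||T_k|| = max(3, 11, 13, 22) = 22

22


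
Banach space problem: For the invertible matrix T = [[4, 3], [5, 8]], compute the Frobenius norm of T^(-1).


det(T) = 4*8 - 3*5 = 17
T^(-1) = (1/17) * [[8, -3], [-5, 4]] = [[0.4706, -0.1765], [-0.2941, 0.2353]]
||T^(-1)||_F^2 = 0.4706^2 + (-0.1765)^2 + (-0.2941)^2 + 0.2353^2 = 0.3945
||T^(-1)||_F = sqrt(0.3945) = 0.6281

0.6281


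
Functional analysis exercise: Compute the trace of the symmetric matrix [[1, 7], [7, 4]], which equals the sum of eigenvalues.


For a self-adjoint (symmetric) matrix, the eigenvalues are real.
The sum of eigenvalues equals the trace of the matrix.
trace = 1 + 4 = 5

5


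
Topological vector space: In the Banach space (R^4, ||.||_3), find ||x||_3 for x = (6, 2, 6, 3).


The l^3 norm = (sum |x_i|^3)^(1/3)
Sum of 3th powers = 216 + 8 + 216 + 27 = 467
||x||_3 = (467)^(1/3) = 7.7584

7.7584


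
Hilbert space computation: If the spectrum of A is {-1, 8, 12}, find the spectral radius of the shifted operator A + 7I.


Spectrum of A + 7I = {6, 15, 19}
Spectral radius = max |lambda| over the shifted spectrum
= max(6, 15, 19) = 19

19


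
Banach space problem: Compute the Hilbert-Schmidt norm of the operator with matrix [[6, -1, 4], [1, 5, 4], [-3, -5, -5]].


The Hilbert-Schmidt norm is sqrt(sum of squares of all entries).
Sum of squares = 6^2 + (-1)^2 + 4^2 + 1^2 + 5^2 + 4^2 + (-3)^2 + (-5)^2 + (-5)^2
= 36 + 1 + 16 + 1 + 25 + 16 + 9 + 25 + 25 = 154
||T||_HS = sqrt(154) = 12.4097

12.4097


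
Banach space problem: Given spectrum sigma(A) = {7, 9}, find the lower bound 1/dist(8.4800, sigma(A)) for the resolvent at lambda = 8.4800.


dist(8.4800, {7, 9}) = min(|8.4800 - 7|, |8.4800 - 9|)
= min(1.4800, 0.5200) = 0.5200
Resolvent bound = 1/0.5200 = 1.9231

1.9231


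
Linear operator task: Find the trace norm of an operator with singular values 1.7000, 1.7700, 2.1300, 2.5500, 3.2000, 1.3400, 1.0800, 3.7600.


The nuclear norm is the sum of all singular values.
||T||_1 = 1.7000 + 1.7700 + 2.1300 + 2.5500 + 3.2000 + 1.3400 + 1.0800 + 3.7600
= 17.5300

17.5300


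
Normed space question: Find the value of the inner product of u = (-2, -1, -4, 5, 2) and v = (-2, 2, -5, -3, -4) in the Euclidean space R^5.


Computing the standard inner product <u, v> = sum u_i * v_i
= -2*-2 + -1*2 + -4*-5 + 5*-3 + 2*-4
= 4 + -2 + 20 + -15 + -8
= -1

-1


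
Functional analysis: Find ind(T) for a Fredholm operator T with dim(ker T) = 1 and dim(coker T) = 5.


The Fredholm index is defined as ind(T) = dim(ker T) - dim(coker T)
= 1 - 5
= -4

-4


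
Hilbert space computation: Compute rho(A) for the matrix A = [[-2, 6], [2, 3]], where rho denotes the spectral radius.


For a 2x2 matrix, eigenvalues satisfy lambda^2 - (trace)*lambda + det = 0
trace = -2 + 3 = 1
det = -2*3 - 6*2 = -18
discriminant = 1^2 - 4*(-18) = 73
spectral radius = max |eigenvalue| = 4.7720

4.7720


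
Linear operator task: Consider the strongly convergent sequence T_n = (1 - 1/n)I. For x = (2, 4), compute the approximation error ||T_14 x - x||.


T_14 x - x = (1 - 1/14)x - x = -x/14
||x|| = sqrt(20) = 4.4721
||T_14 x - x|| = ||x||/14 = 4.4721/14 = 0.3194

0.3194


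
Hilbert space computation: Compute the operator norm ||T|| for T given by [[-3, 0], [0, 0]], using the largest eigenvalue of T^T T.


A^T A = [[9, 0], [0, 0]]
trace(A^T A) = 9, det(A^T A) = 0
discriminant = 9^2 - 4*0 = 81
Largest eigenvalue of A^T A = (trace + sqrt(disc))/2 = 9.0000
||T|| = sqrt(9.0000) = 3.0000

3.0000


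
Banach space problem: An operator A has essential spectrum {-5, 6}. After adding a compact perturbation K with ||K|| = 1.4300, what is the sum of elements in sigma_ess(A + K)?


By Weyl's theorem, the essential spectrum is invariant under compact perturbations.
sigma_ess(A + K) = sigma_ess(A) = {-5, 6}
Sum = -5 + 6 = 1

1


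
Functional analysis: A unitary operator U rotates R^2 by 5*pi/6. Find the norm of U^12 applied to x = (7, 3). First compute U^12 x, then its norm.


U is a rotation by theta = 5*pi/6
U^12 = rotation by 12*theta = 60*pi/6 = 0*pi/6 (mod 2*pi)
cos(0*pi/6) = 1.0000, sin(0*pi/6) = 0.0000
U^12 x = (1.0000 * 7 - 0.0000 * 3, 0.0000 * 7 + 1.0000 * 3)
= (7.0000, 3.0000)
||U^12 x|| = sqrt(7.0000^2 + 3.0000^2) = sqrt(58.0000) = 7.6158

7.6158


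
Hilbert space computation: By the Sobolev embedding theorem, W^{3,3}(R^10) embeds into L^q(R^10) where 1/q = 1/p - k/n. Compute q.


Using the Sobolev embedding formula: 1/q = 1/p - k/n
1/q = 1/3 - 3/10 = 1/30
q = 1/(1/30) = 30

30.0000


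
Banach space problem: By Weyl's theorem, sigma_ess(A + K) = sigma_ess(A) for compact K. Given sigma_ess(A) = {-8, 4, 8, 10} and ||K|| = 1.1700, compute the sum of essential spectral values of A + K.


By Weyl's theorem, the essential spectrum is invariant under compact perturbations.
sigma_ess(A + K) = sigma_ess(A) = {-8, 4, 8, 10}
Sum = -8 + 4 + 8 + 10 = 14

14


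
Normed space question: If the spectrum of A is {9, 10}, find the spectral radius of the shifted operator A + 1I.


Spectrum of A + 1I = {10, 11}
Spectral radius = max |lambda| over the shifted spectrum
= max(10, 11) = 11

11


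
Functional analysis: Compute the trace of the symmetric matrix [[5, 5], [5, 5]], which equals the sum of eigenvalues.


For a self-adjoint (symmetric) matrix, the eigenvalues are real.
The sum of eigenvalues equals the trace of the matrix.
trace = 5 + 5 = 10

10


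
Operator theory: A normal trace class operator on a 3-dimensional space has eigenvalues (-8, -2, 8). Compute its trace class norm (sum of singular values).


For a normal operator, singular values equal |eigenvalues|.
Trace norm = sum |lambda_i| = 8 + 2 + 8
= 18

18


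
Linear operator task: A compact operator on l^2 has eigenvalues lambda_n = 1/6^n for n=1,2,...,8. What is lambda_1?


The eigenvalue formula gives lambda_1 = 1/6^1
= 1/6
= 0.1667

0.1667


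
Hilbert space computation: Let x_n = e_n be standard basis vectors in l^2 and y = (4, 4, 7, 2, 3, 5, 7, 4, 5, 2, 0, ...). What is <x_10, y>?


x_10 = e_10 is the standard basis vector with 1 in position 10.
<x_10, y> = y_10 = 2
As n -> infinity, <x_n, y> -> 0, confirming weak convergence of (x_n) to 0.

2
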